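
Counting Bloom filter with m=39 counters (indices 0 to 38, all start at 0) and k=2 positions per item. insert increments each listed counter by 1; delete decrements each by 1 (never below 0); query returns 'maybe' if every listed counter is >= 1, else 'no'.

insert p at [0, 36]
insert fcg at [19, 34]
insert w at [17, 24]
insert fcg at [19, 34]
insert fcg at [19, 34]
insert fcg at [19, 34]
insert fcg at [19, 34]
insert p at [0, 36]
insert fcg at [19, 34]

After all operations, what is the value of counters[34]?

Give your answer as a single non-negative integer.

Step 1: insert p at [0, 36] -> counters=[1,0,0,0,0,0,0,0,0,0,0,0,0,0,0,0,0,0,0,0,0,0,0,0,0,0,0,0,0,0,0,0,0,0,0,0,1,0,0]
Step 2: insert fcg at [19, 34] -> counters=[1,0,0,0,0,0,0,0,0,0,0,0,0,0,0,0,0,0,0,1,0,0,0,0,0,0,0,0,0,0,0,0,0,0,1,0,1,0,0]
Step 3: insert w at [17, 24] -> counters=[1,0,0,0,0,0,0,0,0,0,0,0,0,0,0,0,0,1,0,1,0,0,0,0,1,0,0,0,0,0,0,0,0,0,1,0,1,0,0]
Step 4: insert fcg at [19, 34] -> counters=[1,0,0,0,0,0,0,0,0,0,0,0,0,0,0,0,0,1,0,2,0,0,0,0,1,0,0,0,0,0,0,0,0,0,2,0,1,0,0]
Step 5: insert fcg at [19, 34] -> counters=[1,0,0,0,0,0,0,0,0,0,0,0,0,0,0,0,0,1,0,3,0,0,0,0,1,0,0,0,0,0,0,0,0,0,3,0,1,0,0]
Step 6: insert fcg at [19, 34] -> counters=[1,0,0,0,0,0,0,0,0,0,0,0,0,0,0,0,0,1,0,4,0,0,0,0,1,0,0,0,0,0,0,0,0,0,4,0,1,0,0]
Step 7: insert fcg at [19, 34] -> counters=[1,0,0,0,0,0,0,0,0,0,0,0,0,0,0,0,0,1,0,5,0,0,0,0,1,0,0,0,0,0,0,0,0,0,5,0,1,0,0]
Step 8: insert p at [0, 36] -> counters=[2,0,0,0,0,0,0,0,0,0,0,0,0,0,0,0,0,1,0,5,0,0,0,0,1,0,0,0,0,0,0,0,0,0,5,0,2,0,0]
Step 9: insert fcg at [19, 34] -> counters=[2,0,0,0,0,0,0,0,0,0,0,0,0,0,0,0,0,1,0,6,0,0,0,0,1,0,0,0,0,0,0,0,0,0,6,0,2,0,0]
Final counters=[2,0,0,0,0,0,0,0,0,0,0,0,0,0,0,0,0,1,0,6,0,0,0,0,1,0,0,0,0,0,0,0,0,0,6,0,2,0,0] -> counters[34]=6

Answer: 6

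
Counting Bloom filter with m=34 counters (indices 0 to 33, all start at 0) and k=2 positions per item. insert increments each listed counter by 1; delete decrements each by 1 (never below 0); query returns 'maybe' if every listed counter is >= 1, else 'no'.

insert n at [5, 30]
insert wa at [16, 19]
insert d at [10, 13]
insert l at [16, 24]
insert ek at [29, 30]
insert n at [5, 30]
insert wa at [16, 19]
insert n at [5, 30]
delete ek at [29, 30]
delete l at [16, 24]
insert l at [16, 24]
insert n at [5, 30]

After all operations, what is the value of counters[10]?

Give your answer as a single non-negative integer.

Step 1: insert n at [5, 30] -> counters=[0,0,0,0,0,1,0,0,0,0,0,0,0,0,0,0,0,0,0,0,0,0,0,0,0,0,0,0,0,0,1,0,0,0]
Step 2: insert wa at [16, 19] -> counters=[0,0,0,0,0,1,0,0,0,0,0,0,0,0,0,0,1,0,0,1,0,0,0,0,0,0,0,0,0,0,1,0,0,0]
Step 3: insert d at [10, 13] -> counters=[0,0,0,0,0,1,0,0,0,0,1,0,0,1,0,0,1,0,0,1,0,0,0,0,0,0,0,0,0,0,1,0,0,0]
Step 4: insert l at [16, 24] -> counters=[0,0,0,0,0,1,0,0,0,0,1,0,0,1,0,0,2,0,0,1,0,0,0,0,1,0,0,0,0,0,1,0,0,0]
Step 5: insert ek at [29, 30] -> counters=[0,0,0,0,0,1,0,0,0,0,1,0,0,1,0,0,2,0,0,1,0,0,0,0,1,0,0,0,0,1,2,0,0,0]
Step 6: insert n at [5, 30] -> counters=[0,0,0,0,0,2,0,0,0,0,1,0,0,1,0,0,2,0,0,1,0,0,0,0,1,0,0,0,0,1,3,0,0,0]
Step 7: insert wa at [16, 19] -> counters=[0,0,0,0,0,2,0,0,0,0,1,0,0,1,0,0,3,0,0,2,0,0,0,0,1,0,0,0,0,1,3,0,0,0]
Step 8: insert n at [5, 30] -> counters=[0,0,0,0,0,3,0,0,0,0,1,0,0,1,0,0,3,0,0,2,0,0,0,0,1,0,0,0,0,1,4,0,0,0]
Step 9: delete ek at [29, 30] -> counters=[0,0,0,0,0,3,0,0,0,0,1,0,0,1,0,0,3,0,0,2,0,0,0,0,1,0,0,0,0,0,3,0,0,0]
Step 10: delete l at [16, 24] -> counters=[0,0,0,0,0,3,0,0,0,0,1,0,0,1,0,0,2,0,0,2,0,0,0,0,0,0,0,0,0,0,3,0,0,0]
Step 11: insert l at [16, 24] -> counters=[0,0,0,0,0,3,0,0,0,0,1,0,0,1,0,0,3,0,0,2,0,0,0,0,1,0,0,0,0,0,3,0,0,0]
Step 12: insert n at [5, 30] -> counters=[0,0,0,0,0,4,0,0,0,0,1,0,0,1,0,0,3,0,0,2,0,0,0,0,1,0,0,0,0,0,4,0,0,0]
Final counters=[0,0,0,0,0,4,0,0,0,0,1,0,0,1,0,0,3,0,0,2,0,0,0,0,1,0,0,0,0,0,4,0,0,0] -> counters[10]=1

Answer: 1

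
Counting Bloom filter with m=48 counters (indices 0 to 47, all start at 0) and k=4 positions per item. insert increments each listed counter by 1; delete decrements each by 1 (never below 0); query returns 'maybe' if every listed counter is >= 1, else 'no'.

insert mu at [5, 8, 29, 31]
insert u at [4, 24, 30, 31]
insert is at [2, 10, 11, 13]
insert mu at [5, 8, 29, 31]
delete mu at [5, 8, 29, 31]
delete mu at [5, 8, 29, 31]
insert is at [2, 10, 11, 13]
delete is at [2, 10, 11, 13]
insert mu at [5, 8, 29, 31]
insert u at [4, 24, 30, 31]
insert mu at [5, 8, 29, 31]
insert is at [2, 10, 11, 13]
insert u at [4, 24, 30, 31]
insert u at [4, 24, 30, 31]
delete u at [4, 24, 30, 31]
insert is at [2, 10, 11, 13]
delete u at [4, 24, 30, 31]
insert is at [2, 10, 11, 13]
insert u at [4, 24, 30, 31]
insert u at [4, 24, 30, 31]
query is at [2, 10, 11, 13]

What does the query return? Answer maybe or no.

Step 1: insert mu at [5, 8, 29, 31] -> counters=[0,0,0,0,0,1,0,0,1,0,0,0,0,0,0,0,0,0,0,0,0,0,0,0,0,0,0,0,0,1,0,1,0,0,0,0,0,0,0,0,0,0,0,0,0,0,0,0]
Step 2: insert u at [4, 24, 30, 31] -> counters=[0,0,0,0,1,1,0,0,1,0,0,0,0,0,0,0,0,0,0,0,0,0,0,0,1,0,0,0,0,1,1,2,0,0,0,0,0,0,0,0,0,0,0,0,0,0,0,0]
Step 3: insert is at [2, 10, 11, 13] -> counters=[0,0,1,0,1,1,0,0,1,0,1,1,0,1,0,0,0,0,0,0,0,0,0,0,1,0,0,0,0,1,1,2,0,0,0,0,0,0,0,0,0,0,0,0,0,0,0,0]
Step 4: insert mu at [5, 8, 29, 31] -> counters=[0,0,1,0,1,2,0,0,2,0,1,1,0,1,0,0,0,0,0,0,0,0,0,0,1,0,0,0,0,2,1,3,0,0,0,0,0,0,0,0,0,0,0,0,0,0,0,0]
Step 5: delete mu at [5, 8, 29, 31] -> counters=[0,0,1,0,1,1,0,0,1,0,1,1,0,1,0,0,0,0,0,0,0,0,0,0,1,0,0,0,0,1,1,2,0,0,0,0,0,0,0,0,0,0,0,0,0,0,0,0]
Step 6: delete mu at [5, 8, 29, 31] -> counters=[0,0,1,0,1,0,0,0,0,0,1,1,0,1,0,0,0,0,0,0,0,0,0,0,1,0,0,0,0,0,1,1,0,0,0,0,0,0,0,0,0,0,0,0,0,0,0,0]
Step 7: insert is at [2, 10, 11, 13] -> counters=[0,0,2,0,1,0,0,0,0,0,2,2,0,2,0,0,0,0,0,0,0,0,0,0,1,0,0,0,0,0,1,1,0,0,0,0,0,0,0,0,0,0,0,0,0,0,0,0]
Step 8: delete is at [2, 10, 11, 13] -> counters=[0,0,1,0,1,0,0,0,0,0,1,1,0,1,0,0,0,0,0,0,0,0,0,0,1,0,0,0,0,0,1,1,0,0,0,0,0,0,0,0,0,0,0,0,0,0,0,0]
Step 9: insert mu at [5, 8, 29, 31] -> counters=[0,0,1,0,1,1,0,0,1,0,1,1,0,1,0,0,0,0,0,0,0,0,0,0,1,0,0,0,0,1,1,2,0,0,0,0,0,0,0,0,0,0,0,0,0,0,0,0]
Step 10: insert u at [4, 24, 30, 31] -> counters=[0,0,1,0,2,1,0,0,1,0,1,1,0,1,0,0,0,0,0,0,0,0,0,0,2,0,0,0,0,1,2,3,0,0,0,0,0,0,0,0,0,0,0,0,0,0,0,0]
Step 11: insert mu at [5, 8, 29, 31] -> counters=[0,0,1,0,2,2,0,0,2,0,1,1,0,1,0,0,0,0,0,0,0,0,0,0,2,0,0,0,0,2,2,4,0,0,0,0,0,0,0,0,0,0,0,0,0,0,0,0]
Step 12: insert is at [2, 10, 11, 13] -> counters=[0,0,2,0,2,2,0,0,2,0,2,2,0,2,0,0,0,0,0,0,0,0,0,0,2,0,0,0,0,2,2,4,0,0,0,0,0,0,0,0,0,0,0,0,0,0,0,0]
Step 13: insert u at [4, 24, 30, 31] -> counters=[0,0,2,0,3,2,0,0,2,0,2,2,0,2,0,0,0,0,0,0,0,0,0,0,3,0,0,0,0,2,3,5,0,0,0,0,0,0,0,0,0,0,0,0,0,0,0,0]
Step 14: insert u at [4, 24, 30, 31] -> counters=[0,0,2,0,4,2,0,0,2,0,2,2,0,2,0,0,0,0,0,0,0,0,0,0,4,0,0,0,0,2,4,6,0,0,0,0,0,0,0,0,0,0,0,0,0,0,0,0]
Step 15: delete u at [4, 24, 30, 31] -> counters=[0,0,2,0,3,2,0,0,2,0,2,2,0,2,0,0,0,0,0,0,0,0,0,0,3,0,0,0,0,2,3,5,0,0,0,0,0,0,0,0,0,0,0,0,0,0,0,0]
Step 16: insert is at [2, 10, 11, 13] -> counters=[0,0,3,0,3,2,0,0,2,0,3,3,0,3,0,0,0,0,0,0,0,0,0,0,3,0,0,0,0,2,3,5,0,0,0,0,0,0,0,0,0,0,0,0,0,0,0,0]
Step 17: delete u at [4, 24, 30, 31] -> counters=[0,0,3,0,2,2,0,0,2,0,3,3,0,3,0,0,0,0,0,0,0,0,0,0,2,0,0,0,0,2,2,4,0,0,0,0,0,0,0,0,0,0,0,0,0,0,0,0]
Step 18: insert is at [2, 10, 11, 13] -> counters=[0,0,4,0,2,2,0,0,2,0,4,4,0,4,0,0,0,0,0,0,0,0,0,0,2,0,0,0,0,2,2,4,0,0,0,0,0,0,0,0,0,0,0,0,0,0,0,0]
Step 19: insert u at [4, 24, 30, 31] -> counters=[0,0,4,0,3,2,0,0,2,0,4,4,0,4,0,0,0,0,0,0,0,0,0,0,3,0,0,0,0,2,3,5,0,0,0,0,0,0,0,0,0,0,0,0,0,0,0,0]
Step 20: insert u at [4, 24, 30, 31] -> counters=[0,0,4,0,4,2,0,0,2,0,4,4,0,4,0,0,0,0,0,0,0,0,0,0,4,0,0,0,0,2,4,6,0,0,0,0,0,0,0,0,0,0,0,0,0,0,0,0]
Query is: check counters[2]=4 counters[10]=4 counters[11]=4 counters[13]=4 -> maybe

Answer: maybe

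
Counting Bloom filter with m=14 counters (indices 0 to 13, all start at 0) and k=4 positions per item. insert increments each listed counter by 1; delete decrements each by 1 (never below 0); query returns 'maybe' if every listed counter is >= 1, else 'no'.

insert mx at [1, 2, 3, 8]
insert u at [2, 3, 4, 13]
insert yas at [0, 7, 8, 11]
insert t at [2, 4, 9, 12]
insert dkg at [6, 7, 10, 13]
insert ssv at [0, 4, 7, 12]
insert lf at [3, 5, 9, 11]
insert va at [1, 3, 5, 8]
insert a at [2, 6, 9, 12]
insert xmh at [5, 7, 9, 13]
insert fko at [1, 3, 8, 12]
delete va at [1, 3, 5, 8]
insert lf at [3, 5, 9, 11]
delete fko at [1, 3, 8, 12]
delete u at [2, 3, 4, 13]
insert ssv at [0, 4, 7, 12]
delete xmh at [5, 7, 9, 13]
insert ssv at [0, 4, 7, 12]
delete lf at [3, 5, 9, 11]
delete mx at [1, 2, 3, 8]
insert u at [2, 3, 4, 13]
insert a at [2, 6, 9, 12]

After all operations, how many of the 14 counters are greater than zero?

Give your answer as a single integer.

Step 1: insert mx at [1, 2, 3, 8] -> counters=[0,1,1,1,0,0,0,0,1,0,0,0,0,0]
Step 2: insert u at [2, 3, 4, 13] -> counters=[0,1,2,2,1,0,0,0,1,0,0,0,0,1]
Step 3: insert yas at [0, 7, 8, 11] -> counters=[1,1,2,2,1,0,0,1,2,0,0,1,0,1]
Step 4: insert t at [2, 4, 9, 12] -> counters=[1,1,3,2,2,0,0,1,2,1,0,1,1,1]
Step 5: insert dkg at [6, 7, 10, 13] -> counters=[1,1,3,2,2,0,1,2,2,1,1,1,1,2]
Step 6: insert ssv at [0, 4, 7, 12] -> counters=[2,1,3,2,3,0,1,3,2,1,1,1,2,2]
Step 7: insert lf at [3, 5, 9, 11] -> counters=[2,1,3,3,3,1,1,3,2,2,1,2,2,2]
Step 8: insert va at [1, 3, 5, 8] -> counters=[2,2,3,4,3,2,1,3,3,2,1,2,2,2]
Step 9: insert a at [2, 6, 9, 12] -> counters=[2,2,4,4,3,2,2,3,3,3,1,2,3,2]
Step 10: insert xmh at [5, 7, 9, 13] -> counters=[2,2,4,4,3,3,2,4,3,4,1,2,3,3]
Step 11: insert fko at [1, 3, 8, 12] -> counters=[2,3,4,5,3,3,2,4,4,4,1,2,4,3]
Step 12: delete va at [1, 3, 5, 8] -> counters=[2,2,4,4,3,2,2,4,3,4,1,2,4,3]
Step 13: insert lf at [3, 5, 9, 11] -> counters=[2,2,4,5,3,3,2,4,3,5,1,3,4,3]
Step 14: delete fko at [1, 3, 8, 12] -> counters=[2,1,4,4,3,3,2,4,2,5,1,3,3,3]
Step 15: delete u at [2, 3, 4, 13] -> counters=[2,1,3,3,2,3,2,4,2,5,1,3,3,2]
Step 16: insert ssv at [0, 4, 7, 12] -> counters=[3,1,3,3,3,3,2,5,2,5,1,3,4,2]
Step 17: delete xmh at [5, 7, 9, 13] -> counters=[3,1,3,3,3,2,2,4,2,4,1,3,4,1]
Step 18: insert ssv at [0, 4, 7, 12] -> counters=[4,1,3,3,4,2,2,5,2,4,1,3,5,1]
Step 19: delete lf at [3, 5, 9, 11] -> counters=[4,1,3,2,4,1,2,5,2,3,1,2,5,1]
Step 20: delete mx at [1, 2, 3, 8] -> counters=[4,0,2,1,4,1,2,5,1,3,1,2,5,1]
Step 21: insert u at [2, 3, 4, 13] -> counters=[4,0,3,2,5,1,2,5,1,3,1,2,5,2]
Step 22: insert a at [2, 6, 9, 12] -> counters=[4,0,4,2,5,1,3,5,1,4,1,2,6,2]
Final counters=[4,0,4,2,5,1,3,5,1,4,1,2,6,2] -> 13 nonzero

Answer: 13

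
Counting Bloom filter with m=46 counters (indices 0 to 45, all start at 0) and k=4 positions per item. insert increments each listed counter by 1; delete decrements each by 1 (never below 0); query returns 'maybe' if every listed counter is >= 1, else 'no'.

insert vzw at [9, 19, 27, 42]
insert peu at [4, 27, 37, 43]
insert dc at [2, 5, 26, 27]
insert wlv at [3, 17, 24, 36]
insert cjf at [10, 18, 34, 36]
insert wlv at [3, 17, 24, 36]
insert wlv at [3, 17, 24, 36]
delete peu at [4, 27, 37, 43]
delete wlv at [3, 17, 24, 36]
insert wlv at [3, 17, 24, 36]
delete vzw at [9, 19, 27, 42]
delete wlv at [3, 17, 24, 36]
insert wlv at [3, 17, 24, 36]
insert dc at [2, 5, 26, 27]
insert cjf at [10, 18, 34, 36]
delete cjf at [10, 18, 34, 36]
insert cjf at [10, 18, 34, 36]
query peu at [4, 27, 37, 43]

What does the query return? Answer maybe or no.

Answer: no

Derivation:
Step 1: insert vzw at [9, 19, 27, 42] -> counters=[0,0,0,0,0,0,0,0,0,1,0,0,0,0,0,0,0,0,0,1,0,0,0,0,0,0,0,1,0,0,0,0,0,0,0,0,0,0,0,0,0,0,1,0,0,0]
Step 2: insert peu at [4, 27, 37, 43] -> counters=[0,0,0,0,1,0,0,0,0,1,0,0,0,0,0,0,0,0,0,1,0,0,0,0,0,0,0,2,0,0,0,0,0,0,0,0,0,1,0,0,0,0,1,1,0,0]
Step 3: insert dc at [2, 5, 26, 27] -> counters=[0,0,1,0,1,1,0,0,0,1,0,0,0,0,0,0,0,0,0,1,0,0,0,0,0,0,1,3,0,0,0,0,0,0,0,0,0,1,0,0,0,0,1,1,0,0]
Step 4: insert wlv at [3, 17, 24, 36] -> counters=[0,0,1,1,1,1,0,0,0,1,0,0,0,0,0,0,0,1,0,1,0,0,0,0,1,0,1,3,0,0,0,0,0,0,0,0,1,1,0,0,0,0,1,1,0,0]
Step 5: insert cjf at [10, 18, 34, 36] -> counters=[0,0,1,1,1,1,0,0,0,1,1,0,0,0,0,0,0,1,1,1,0,0,0,0,1,0,1,3,0,0,0,0,0,0,1,0,2,1,0,0,0,0,1,1,0,0]
Step 6: insert wlv at [3, 17, 24, 36] -> counters=[0,0,1,2,1,1,0,0,0,1,1,0,0,0,0,0,0,2,1,1,0,0,0,0,2,0,1,3,0,0,0,0,0,0,1,0,3,1,0,0,0,0,1,1,0,0]
Step 7: insert wlv at [3, 17, 24, 36] -> counters=[0,0,1,3,1,1,0,0,0,1,1,0,0,0,0,0,0,3,1,1,0,0,0,0,3,0,1,3,0,0,0,0,0,0,1,0,4,1,0,0,0,0,1,1,0,0]
Step 8: delete peu at [4, 27, 37, 43] -> counters=[0,0,1,3,0,1,0,0,0,1,1,0,0,0,0,0,0,3,1,1,0,0,0,0,3,0,1,2,0,0,0,0,0,0,1,0,4,0,0,0,0,0,1,0,0,0]
Step 9: delete wlv at [3, 17, 24, 36] -> counters=[0,0,1,2,0,1,0,0,0,1,1,0,0,0,0,0,0,2,1,1,0,0,0,0,2,0,1,2,0,0,0,0,0,0,1,0,3,0,0,0,0,0,1,0,0,0]
Step 10: insert wlv at [3, 17, 24, 36] -> counters=[0,0,1,3,0,1,0,0,0,1,1,0,0,0,0,0,0,3,1,1,0,0,0,0,3,0,1,2,0,0,0,0,0,0,1,0,4,0,0,0,0,0,1,0,0,0]
Step 11: delete vzw at [9, 19, 27, 42] -> counters=[0,0,1,3,0,1,0,0,0,0,1,0,0,0,0,0,0,3,1,0,0,0,0,0,3,0,1,1,0,0,0,0,0,0,1,0,4,0,0,0,0,0,0,0,0,0]
Step 12: delete wlv at [3, 17, 24, 36] -> counters=[0,0,1,2,0,1,0,0,0,0,1,0,0,0,0,0,0,2,1,0,0,0,0,0,2,0,1,1,0,0,0,0,0,0,1,0,3,0,0,0,0,0,0,0,0,0]
Step 13: insert wlv at [3, 17, 24, 36] -> counters=[0,0,1,3,0,1,0,0,0,0,1,0,0,0,0,0,0,3,1,0,0,0,0,0,3,0,1,1,0,0,0,0,0,0,1,0,4,0,0,0,0,0,0,0,0,0]
Step 14: insert dc at [2, 5, 26, 27] -> counters=[0,0,2,3,0,2,0,0,0,0,1,0,0,0,0,0,0,3,1,0,0,0,0,0,3,0,2,2,0,0,0,0,0,0,1,0,4,0,0,0,0,0,0,0,0,0]
Step 15: insert cjf at [10, 18, 34, 36] -> counters=[0,0,2,3,0,2,0,0,0,0,2,0,0,0,0,0,0,3,2,0,0,0,0,0,3,0,2,2,0,0,0,0,0,0,2,0,5,0,0,0,0,0,0,0,0,0]
Step 16: delete cjf at [10, 18, 34, 36] -> counters=[0,0,2,3,0,2,0,0,0,0,1,0,0,0,0,0,0,3,1,0,0,0,0,0,3,0,2,2,0,0,0,0,0,0,1,0,4,0,0,0,0,0,0,0,0,0]
Step 17: insert cjf at [10, 18, 34, 36] -> counters=[0,0,2,3,0,2,0,0,0,0,2,0,0,0,0,0,0,3,2,0,0,0,0,0,3,0,2,2,0,0,0,0,0,0,2,0,5,0,0,0,0,0,0,0,0,0]
Query peu: check counters[4]=0 counters[27]=2 counters[37]=0 counters[43]=0 -> no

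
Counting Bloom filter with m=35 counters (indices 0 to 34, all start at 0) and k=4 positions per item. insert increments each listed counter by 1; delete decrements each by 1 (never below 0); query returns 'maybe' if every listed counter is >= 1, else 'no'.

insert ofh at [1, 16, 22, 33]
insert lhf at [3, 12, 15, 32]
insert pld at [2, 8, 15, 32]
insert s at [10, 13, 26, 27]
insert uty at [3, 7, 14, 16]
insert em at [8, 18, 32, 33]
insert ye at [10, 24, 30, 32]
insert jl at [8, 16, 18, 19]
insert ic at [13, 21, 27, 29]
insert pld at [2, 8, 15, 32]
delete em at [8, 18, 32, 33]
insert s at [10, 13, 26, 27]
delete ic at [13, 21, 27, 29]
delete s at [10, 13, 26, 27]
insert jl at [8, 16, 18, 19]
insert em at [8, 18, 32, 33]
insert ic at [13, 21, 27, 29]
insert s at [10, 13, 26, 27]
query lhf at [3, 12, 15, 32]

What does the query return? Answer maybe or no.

Step 1: insert ofh at [1, 16, 22, 33] -> counters=[0,1,0,0,0,0,0,0,0,0,0,0,0,0,0,0,1,0,0,0,0,0,1,0,0,0,0,0,0,0,0,0,0,1,0]
Step 2: insert lhf at [3, 12, 15, 32] -> counters=[0,1,0,1,0,0,0,0,0,0,0,0,1,0,0,1,1,0,0,0,0,0,1,0,0,0,0,0,0,0,0,0,1,1,0]
Step 3: insert pld at [2, 8, 15, 32] -> counters=[0,1,1,1,0,0,0,0,1,0,0,0,1,0,0,2,1,0,0,0,0,0,1,0,0,0,0,0,0,0,0,0,2,1,0]
Step 4: insert s at [10, 13, 26, 27] -> counters=[0,1,1,1,0,0,0,0,1,0,1,0,1,1,0,2,1,0,0,0,0,0,1,0,0,0,1,1,0,0,0,0,2,1,0]
Step 5: insert uty at [3, 7, 14, 16] -> counters=[0,1,1,2,0,0,0,1,1,0,1,0,1,1,1,2,2,0,0,0,0,0,1,0,0,0,1,1,0,0,0,0,2,1,0]
Step 6: insert em at [8, 18, 32, 33] -> counters=[0,1,1,2,0,0,0,1,2,0,1,0,1,1,1,2,2,0,1,0,0,0,1,0,0,0,1,1,0,0,0,0,3,2,0]
Step 7: insert ye at [10, 24, 30, 32] -> counters=[0,1,1,2,0,0,0,1,2,0,2,0,1,1,1,2,2,0,1,0,0,0,1,0,1,0,1,1,0,0,1,0,4,2,0]
Step 8: insert jl at [8, 16, 18, 19] -> counters=[0,1,1,2,0,0,0,1,3,0,2,0,1,1,1,2,3,0,2,1,0,0,1,0,1,0,1,1,0,0,1,0,4,2,0]
Step 9: insert ic at [13, 21, 27, 29] -> counters=[0,1,1,2,0,0,0,1,3,0,2,0,1,2,1,2,3,0,2,1,0,1,1,0,1,0,1,2,0,1,1,0,4,2,0]
Step 10: insert pld at [2, 8, 15, 32] -> counters=[0,1,2,2,0,0,0,1,4,0,2,0,1,2,1,3,3,0,2,1,0,1,1,0,1,0,1,2,0,1,1,0,5,2,0]
Step 11: delete em at [8, 18, 32, 33] -> counters=[0,1,2,2,0,0,0,1,3,0,2,0,1,2,1,3,3,0,1,1,0,1,1,0,1,0,1,2,0,1,1,0,4,1,0]
Step 12: insert s at [10, 13, 26, 27] -> counters=[0,1,2,2,0,0,0,1,3,0,3,0,1,3,1,3,3,0,1,1,0,1,1,0,1,0,2,3,0,1,1,0,4,1,0]
Step 13: delete ic at [13, 21, 27, 29] -> counters=[0,1,2,2,0,0,0,1,3,0,3,0,1,2,1,3,3,0,1,1,0,0,1,0,1,0,2,2,0,0,1,0,4,1,0]
Step 14: delete s at [10, 13, 26, 27] -> counters=[0,1,2,2,0,0,0,1,3,0,2,0,1,1,1,3,3,0,1,1,0,0,1,0,1,0,1,1,0,0,1,0,4,1,0]
Step 15: insert jl at [8, 16, 18, 19] -> counters=[0,1,2,2,0,0,0,1,4,0,2,0,1,1,1,3,4,0,2,2,0,0,1,0,1,0,1,1,0,0,1,0,4,1,0]
Step 16: insert em at [8, 18, 32, 33] -> counters=[0,1,2,2,0,0,0,1,5,0,2,0,1,1,1,3,4,0,3,2,0,0,1,0,1,0,1,1,0,0,1,0,5,2,0]
Step 17: insert ic at [13, 21, 27, 29] -> counters=[0,1,2,2,0,0,0,1,5,0,2,0,1,2,1,3,4,0,3,2,0,1,1,0,1,0,1,2,0,1,1,0,5,2,0]
Step 18: insert s at [10, 13, 26, 27] -> counters=[0,1,2,2,0,0,0,1,5,0,3,0,1,3,1,3,4,0,3,2,0,1,1,0,1,0,2,3,0,1,1,0,5,2,0]
Query lhf: check counters[3]=2 counters[12]=1 counters[15]=3 counters[32]=5 -> maybe

Answer: maybe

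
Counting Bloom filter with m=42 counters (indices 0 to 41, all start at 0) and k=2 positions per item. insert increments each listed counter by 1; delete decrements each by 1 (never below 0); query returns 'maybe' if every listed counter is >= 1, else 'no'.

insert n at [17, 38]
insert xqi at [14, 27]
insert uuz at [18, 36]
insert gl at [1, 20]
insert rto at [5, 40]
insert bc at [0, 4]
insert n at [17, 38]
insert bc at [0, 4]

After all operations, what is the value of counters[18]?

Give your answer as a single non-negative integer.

Step 1: insert n at [17, 38] -> counters=[0,0,0,0,0,0,0,0,0,0,0,0,0,0,0,0,0,1,0,0,0,0,0,0,0,0,0,0,0,0,0,0,0,0,0,0,0,0,1,0,0,0]
Step 2: insert xqi at [14, 27] -> counters=[0,0,0,0,0,0,0,0,0,0,0,0,0,0,1,0,0,1,0,0,0,0,0,0,0,0,0,1,0,0,0,0,0,0,0,0,0,0,1,0,0,0]
Step 3: insert uuz at [18, 36] -> counters=[0,0,0,0,0,0,0,0,0,0,0,0,0,0,1,0,0,1,1,0,0,0,0,0,0,0,0,1,0,0,0,0,0,0,0,0,1,0,1,0,0,0]
Step 4: insert gl at [1, 20] -> counters=[0,1,0,0,0,0,0,0,0,0,0,0,0,0,1,0,0,1,1,0,1,0,0,0,0,0,0,1,0,0,0,0,0,0,0,0,1,0,1,0,0,0]
Step 5: insert rto at [5, 40] -> counters=[0,1,0,0,0,1,0,0,0,0,0,0,0,0,1,0,0,1,1,0,1,0,0,0,0,0,0,1,0,0,0,0,0,0,0,0,1,0,1,0,1,0]
Step 6: insert bc at [0, 4] -> counters=[1,1,0,0,1,1,0,0,0,0,0,0,0,0,1,0,0,1,1,0,1,0,0,0,0,0,0,1,0,0,0,0,0,0,0,0,1,0,1,0,1,0]
Step 7: insert n at [17, 38] -> counters=[1,1,0,0,1,1,0,0,0,0,0,0,0,0,1,0,0,2,1,0,1,0,0,0,0,0,0,1,0,0,0,0,0,0,0,0,1,0,2,0,1,0]
Step 8: insert bc at [0, 4] -> counters=[2,1,0,0,2,1,0,0,0,0,0,0,0,0,1,0,0,2,1,0,1,0,0,0,0,0,0,1,0,0,0,0,0,0,0,0,1,0,2,0,1,0]
Final counters=[2,1,0,0,2,1,0,0,0,0,0,0,0,0,1,0,0,2,1,0,1,0,0,0,0,0,0,1,0,0,0,0,0,0,0,0,1,0,2,0,1,0] -> counters[18]=1

Answer: 1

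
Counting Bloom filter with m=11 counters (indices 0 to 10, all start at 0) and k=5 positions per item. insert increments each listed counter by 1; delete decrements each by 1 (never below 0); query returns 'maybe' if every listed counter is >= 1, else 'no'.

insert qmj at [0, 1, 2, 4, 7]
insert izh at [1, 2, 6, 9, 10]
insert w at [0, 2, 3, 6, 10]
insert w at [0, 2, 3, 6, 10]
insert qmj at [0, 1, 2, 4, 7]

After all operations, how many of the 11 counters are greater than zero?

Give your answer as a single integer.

Step 1: insert qmj at [0, 1, 2, 4, 7] -> counters=[1,1,1,0,1,0,0,1,0,0,0]
Step 2: insert izh at [1, 2, 6, 9, 10] -> counters=[1,2,2,0,1,0,1,1,0,1,1]
Step 3: insert w at [0, 2, 3, 6, 10] -> counters=[2,2,3,1,1,0,2,1,0,1,2]
Step 4: insert w at [0, 2, 3, 6, 10] -> counters=[3,2,4,2,1,0,3,1,0,1,3]
Step 5: insert qmj at [0, 1, 2, 4, 7] -> counters=[4,3,5,2,2,0,3,2,0,1,3]
Final counters=[4,3,5,2,2,0,3,2,0,1,3] -> 9 nonzero

Answer: 9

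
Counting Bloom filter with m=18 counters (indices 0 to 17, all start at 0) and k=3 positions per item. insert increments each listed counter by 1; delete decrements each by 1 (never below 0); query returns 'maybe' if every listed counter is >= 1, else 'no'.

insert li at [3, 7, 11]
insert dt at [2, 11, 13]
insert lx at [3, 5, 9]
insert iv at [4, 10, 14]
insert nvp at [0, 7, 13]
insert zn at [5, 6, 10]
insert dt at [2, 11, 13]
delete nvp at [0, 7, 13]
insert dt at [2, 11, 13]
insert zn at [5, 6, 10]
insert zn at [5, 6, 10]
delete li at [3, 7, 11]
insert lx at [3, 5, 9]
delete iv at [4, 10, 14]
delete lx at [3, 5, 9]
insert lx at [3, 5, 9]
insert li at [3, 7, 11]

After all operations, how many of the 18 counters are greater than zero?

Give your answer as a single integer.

Step 1: insert li at [3, 7, 11] -> counters=[0,0,0,1,0,0,0,1,0,0,0,1,0,0,0,0,0,0]
Step 2: insert dt at [2, 11, 13] -> counters=[0,0,1,1,0,0,0,1,0,0,0,2,0,1,0,0,0,0]
Step 3: insert lx at [3, 5, 9] -> counters=[0,0,1,2,0,1,0,1,0,1,0,2,0,1,0,0,0,0]
Step 4: insert iv at [4, 10, 14] -> counters=[0,0,1,2,1,1,0,1,0,1,1,2,0,1,1,0,0,0]
Step 5: insert nvp at [0, 7, 13] -> counters=[1,0,1,2,1,1,0,2,0,1,1,2,0,2,1,0,0,0]
Step 6: insert zn at [5, 6, 10] -> counters=[1,0,1,2,1,2,1,2,0,1,2,2,0,2,1,0,0,0]
Step 7: insert dt at [2, 11, 13] -> counters=[1,0,2,2,1,2,1,2,0,1,2,3,0,3,1,0,0,0]
Step 8: delete nvp at [0, 7, 13] -> counters=[0,0,2,2,1,2,1,1,0,1,2,3,0,2,1,0,0,0]
Step 9: insert dt at [2, 11, 13] -> counters=[0,0,3,2,1,2,1,1,0,1,2,4,0,3,1,0,0,0]
Step 10: insert zn at [5, 6, 10] -> counters=[0,0,3,2,1,3,2,1,0,1,3,4,0,3,1,0,0,0]
Step 11: insert zn at [5, 6, 10] -> counters=[0,0,3,2,1,4,3,1,0,1,4,4,0,3,1,0,0,0]
Step 12: delete li at [3, 7, 11] -> counters=[0,0,3,1,1,4,3,0,0,1,4,3,0,3,1,0,0,0]
Step 13: insert lx at [3, 5, 9] -> counters=[0,0,3,2,1,5,3,0,0,2,4,3,0,3,1,0,0,0]
Step 14: delete iv at [4, 10, 14] -> counters=[0,0,3,2,0,5,3,0,0,2,3,3,0,3,0,0,0,0]
Step 15: delete lx at [3, 5, 9] -> counters=[0,0,3,1,0,4,3,0,0,1,3,3,0,3,0,0,0,0]
Step 16: insert lx at [3, 5, 9] -> counters=[0,0,3,2,0,5,3,0,0,2,3,3,0,3,0,0,0,0]
Step 17: insert li at [3, 7, 11] -> counters=[0,0,3,3,0,5,3,1,0,2,3,4,0,3,0,0,0,0]
Final counters=[0,0,3,3,0,5,3,1,0,2,3,4,0,3,0,0,0,0] -> 9 nonzero

Answer: 9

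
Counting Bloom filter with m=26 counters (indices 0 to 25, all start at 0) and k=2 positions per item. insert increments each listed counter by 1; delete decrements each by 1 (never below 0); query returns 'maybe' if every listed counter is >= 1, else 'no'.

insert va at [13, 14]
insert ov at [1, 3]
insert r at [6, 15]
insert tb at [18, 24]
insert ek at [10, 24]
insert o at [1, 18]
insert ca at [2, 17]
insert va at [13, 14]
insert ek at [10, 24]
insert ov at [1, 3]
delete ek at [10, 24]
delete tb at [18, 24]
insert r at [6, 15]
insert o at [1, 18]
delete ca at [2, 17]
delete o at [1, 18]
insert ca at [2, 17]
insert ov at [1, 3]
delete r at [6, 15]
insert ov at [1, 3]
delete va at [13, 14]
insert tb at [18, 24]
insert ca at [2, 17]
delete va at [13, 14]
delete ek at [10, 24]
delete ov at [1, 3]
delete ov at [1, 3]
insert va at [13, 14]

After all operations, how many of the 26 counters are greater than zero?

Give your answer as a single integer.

Step 1: insert va at [13, 14] -> counters=[0,0,0,0,0,0,0,0,0,0,0,0,0,1,1,0,0,0,0,0,0,0,0,0,0,0]
Step 2: insert ov at [1, 3] -> counters=[0,1,0,1,0,0,0,0,0,0,0,0,0,1,1,0,0,0,0,0,0,0,0,0,0,0]
Step 3: insert r at [6, 15] -> counters=[0,1,0,1,0,0,1,0,0,0,0,0,0,1,1,1,0,0,0,0,0,0,0,0,0,0]
Step 4: insert tb at [18, 24] -> counters=[0,1,0,1,0,0,1,0,0,0,0,0,0,1,1,1,0,0,1,0,0,0,0,0,1,0]
Step 5: insert ek at [10, 24] -> counters=[0,1,0,1,0,0,1,0,0,0,1,0,0,1,1,1,0,0,1,0,0,0,0,0,2,0]
Step 6: insert o at [1, 18] -> counters=[0,2,0,1,0,0,1,0,0,0,1,0,0,1,1,1,0,0,2,0,0,0,0,0,2,0]
Step 7: insert ca at [2, 17] -> counters=[0,2,1,1,0,0,1,0,0,0,1,0,0,1,1,1,0,1,2,0,0,0,0,0,2,0]
Step 8: insert va at [13, 14] -> counters=[0,2,1,1,0,0,1,0,0,0,1,0,0,2,2,1,0,1,2,0,0,0,0,0,2,0]
Step 9: insert ek at [10, 24] -> counters=[0,2,1,1,0,0,1,0,0,0,2,0,0,2,2,1,0,1,2,0,0,0,0,0,3,0]
Step 10: insert ov at [1, 3] -> counters=[0,3,1,2,0,0,1,0,0,0,2,0,0,2,2,1,0,1,2,0,0,0,0,0,3,0]
Step 11: delete ek at [10, 24] -> counters=[0,3,1,2,0,0,1,0,0,0,1,0,0,2,2,1,0,1,2,0,0,0,0,0,2,0]
Step 12: delete tb at [18, 24] -> counters=[0,3,1,2,0,0,1,0,0,0,1,0,0,2,2,1,0,1,1,0,0,0,0,0,1,0]
Step 13: insert r at [6, 15] -> counters=[0,3,1,2,0,0,2,0,0,0,1,0,0,2,2,2,0,1,1,0,0,0,0,0,1,0]
Step 14: insert o at [1, 18] -> counters=[0,4,1,2,0,0,2,0,0,0,1,0,0,2,2,2,0,1,2,0,0,0,0,0,1,0]
Step 15: delete ca at [2, 17] -> counters=[0,4,0,2,0,0,2,0,0,0,1,0,0,2,2,2,0,0,2,0,0,0,0,0,1,0]
Step 16: delete o at [1, 18] -> counters=[0,3,0,2,0,0,2,0,0,0,1,0,0,2,2,2,0,0,1,0,0,0,0,0,1,0]
Step 17: insert ca at [2, 17] -> counters=[0,3,1,2,0,0,2,0,0,0,1,0,0,2,2,2,0,1,1,0,0,0,0,0,1,0]
Step 18: insert ov at [1, 3] -> counters=[0,4,1,3,0,0,2,0,0,0,1,0,0,2,2,2,0,1,1,0,0,0,0,0,1,0]
Step 19: delete r at [6, 15] -> counters=[0,4,1,3,0,0,1,0,0,0,1,0,0,2,2,1,0,1,1,0,0,0,0,0,1,0]
Step 20: insert ov at [1, 3] -> counters=[0,5,1,4,0,0,1,0,0,0,1,0,0,2,2,1,0,1,1,0,0,0,0,0,1,0]
Step 21: delete va at [13, 14] -> counters=[0,5,1,4,0,0,1,0,0,0,1,0,0,1,1,1,0,1,1,0,0,0,0,0,1,0]
Step 22: insert tb at [18, 24] -> counters=[0,5,1,4,0,0,1,0,0,0,1,0,0,1,1,1,0,1,2,0,0,0,0,0,2,0]
Step 23: insert ca at [2, 17] -> counters=[0,5,2,4,0,0,1,0,0,0,1,0,0,1,1,1,0,2,2,0,0,0,0,0,2,0]
Step 24: delete va at [13, 14] -> counters=[0,5,2,4,0,0,1,0,0,0,1,0,0,0,0,1,0,2,2,0,0,0,0,0,2,0]
Step 25: delete ek at [10, 24] -> counters=[0,5,2,4,0,0,1,0,0,0,0,0,0,0,0,1,0,2,2,0,0,0,0,0,1,0]
Step 26: delete ov at [1, 3] -> counters=[0,4,2,3,0,0,1,0,0,0,0,0,0,0,0,1,0,2,2,0,0,0,0,0,1,0]
Step 27: delete ov at [1, 3] -> counters=[0,3,2,2,0,0,1,0,0,0,0,0,0,0,0,1,0,2,2,0,0,0,0,0,1,0]
Step 28: insert va at [13, 14] -> counters=[0,3,2,2,0,0,1,0,0,0,0,0,0,1,1,1,0,2,2,0,0,0,0,0,1,0]
Final counters=[0,3,2,2,0,0,1,0,0,0,0,0,0,1,1,1,0,2,2,0,0,0,0,0,1,0] -> 10 nonzero

Answer: 10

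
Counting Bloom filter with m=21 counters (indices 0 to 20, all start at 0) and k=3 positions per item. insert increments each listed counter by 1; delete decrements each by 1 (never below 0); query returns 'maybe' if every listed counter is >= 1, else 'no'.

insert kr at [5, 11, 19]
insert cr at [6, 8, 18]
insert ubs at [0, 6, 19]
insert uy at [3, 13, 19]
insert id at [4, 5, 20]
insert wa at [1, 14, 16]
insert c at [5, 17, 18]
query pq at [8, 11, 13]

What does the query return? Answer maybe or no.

Step 1: insert kr at [5, 11, 19] -> counters=[0,0,0,0,0,1,0,0,0,0,0,1,0,0,0,0,0,0,0,1,0]
Step 2: insert cr at [6, 8, 18] -> counters=[0,0,0,0,0,1,1,0,1,0,0,1,0,0,0,0,0,0,1,1,0]
Step 3: insert ubs at [0, 6, 19] -> counters=[1,0,0,0,0,1,2,0,1,0,0,1,0,0,0,0,0,0,1,2,0]
Step 4: insert uy at [3, 13, 19] -> counters=[1,0,0,1,0,1,2,0,1,0,0,1,0,1,0,0,0,0,1,3,0]
Step 5: insert id at [4, 5, 20] -> counters=[1,0,0,1,1,2,2,0,1,0,0,1,0,1,0,0,0,0,1,3,1]
Step 6: insert wa at [1, 14, 16] -> counters=[1,1,0,1,1,2,2,0,1,0,0,1,0,1,1,0,1,0,1,3,1]
Step 7: insert c at [5, 17, 18] -> counters=[1,1,0,1,1,3,2,0,1,0,0,1,0,1,1,0,1,1,2,3,1]
Query pq: check counters[8]=1 counters[11]=1 counters[13]=1 -> maybe

Answer: maybe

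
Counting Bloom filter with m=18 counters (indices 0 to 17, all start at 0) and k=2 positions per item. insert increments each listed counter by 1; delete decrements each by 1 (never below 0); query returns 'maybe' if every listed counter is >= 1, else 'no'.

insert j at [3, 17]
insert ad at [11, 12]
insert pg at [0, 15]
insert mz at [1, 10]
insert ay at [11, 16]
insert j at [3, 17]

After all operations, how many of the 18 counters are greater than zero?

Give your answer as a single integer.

Step 1: insert j at [3, 17] -> counters=[0,0,0,1,0,0,0,0,0,0,0,0,0,0,0,0,0,1]
Step 2: insert ad at [11, 12] -> counters=[0,0,0,1,0,0,0,0,0,0,0,1,1,0,0,0,0,1]
Step 3: insert pg at [0, 15] -> counters=[1,0,0,1,0,0,0,0,0,0,0,1,1,0,0,1,0,1]
Step 4: insert mz at [1, 10] -> counters=[1,1,0,1,0,0,0,0,0,0,1,1,1,0,0,1,0,1]
Step 5: insert ay at [11, 16] -> counters=[1,1,0,1,0,0,0,0,0,0,1,2,1,0,0,1,1,1]
Step 6: insert j at [3, 17] -> counters=[1,1,0,2,0,0,0,0,0,0,1,2,1,0,0,1,1,2]
Final counters=[1,1,0,2,0,0,0,0,0,0,1,2,1,0,0,1,1,2] -> 9 nonzero

Answer: 9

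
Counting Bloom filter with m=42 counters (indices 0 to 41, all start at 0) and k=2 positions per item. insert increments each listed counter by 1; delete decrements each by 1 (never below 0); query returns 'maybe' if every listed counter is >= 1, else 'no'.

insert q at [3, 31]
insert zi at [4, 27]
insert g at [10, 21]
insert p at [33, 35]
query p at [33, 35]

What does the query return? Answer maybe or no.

Answer: maybe

Derivation:
Step 1: insert q at [3, 31] -> counters=[0,0,0,1,0,0,0,0,0,0,0,0,0,0,0,0,0,0,0,0,0,0,0,0,0,0,0,0,0,0,0,1,0,0,0,0,0,0,0,0,0,0]
Step 2: insert zi at [4, 27] -> counters=[0,0,0,1,1,0,0,0,0,0,0,0,0,0,0,0,0,0,0,0,0,0,0,0,0,0,0,1,0,0,0,1,0,0,0,0,0,0,0,0,0,0]
Step 3: insert g at [10, 21] -> counters=[0,0,0,1,1,0,0,0,0,0,1,0,0,0,0,0,0,0,0,0,0,1,0,0,0,0,0,1,0,0,0,1,0,0,0,0,0,0,0,0,0,0]
Step 4: insert p at [33, 35] -> counters=[0,0,0,1,1,0,0,0,0,0,1,0,0,0,0,0,0,0,0,0,0,1,0,0,0,0,0,1,0,0,0,1,0,1,0,1,0,0,0,0,0,0]
Query p: check counters[33]=1 counters[35]=1 -> maybe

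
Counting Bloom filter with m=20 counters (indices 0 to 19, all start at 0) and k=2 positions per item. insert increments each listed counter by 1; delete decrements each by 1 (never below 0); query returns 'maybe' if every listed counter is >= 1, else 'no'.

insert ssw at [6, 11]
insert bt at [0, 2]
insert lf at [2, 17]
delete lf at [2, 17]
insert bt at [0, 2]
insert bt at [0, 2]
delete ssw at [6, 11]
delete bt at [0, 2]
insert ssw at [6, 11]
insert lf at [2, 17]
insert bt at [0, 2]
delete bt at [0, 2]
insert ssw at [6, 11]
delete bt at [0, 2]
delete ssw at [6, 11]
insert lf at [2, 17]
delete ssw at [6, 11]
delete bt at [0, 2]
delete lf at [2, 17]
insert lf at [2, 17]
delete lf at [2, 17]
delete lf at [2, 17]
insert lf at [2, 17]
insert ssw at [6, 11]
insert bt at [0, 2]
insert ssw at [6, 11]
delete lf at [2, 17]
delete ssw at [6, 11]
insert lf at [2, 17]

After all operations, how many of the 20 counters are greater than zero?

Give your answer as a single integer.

Step 1: insert ssw at [6, 11] -> counters=[0,0,0,0,0,0,1,0,0,0,0,1,0,0,0,0,0,0,0,0]
Step 2: insert bt at [0, 2] -> counters=[1,0,1,0,0,0,1,0,0,0,0,1,0,0,0,0,0,0,0,0]
Step 3: insert lf at [2, 17] -> counters=[1,0,2,0,0,0,1,0,0,0,0,1,0,0,0,0,0,1,0,0]
Step 4: delete lf at [2, 17] -> counters=[1,0,1,0,0,0,1,0,0,0,0,1,0,0,0,0,0,0,0,0]
Step 5: insert bt at [0, 2] -> counters=[2,0,2,0,0,0,1,0,0,0,0,1,0,0,0,0,0,0,0,0]
Step 6: insert bt at [0, 2] -> counters=[3,0,3,0,0,0,1,0,0,0,0,1,0,0,0,0,0,0,0,0]
Step 7: delete ssw at [6, 11] -> counters=[3,0,3,0,0,0,0,0,0,0,0,0,0,0,0,0,0,0,0,0]
Step 8: delete bt at [0, 2] -> counters=[2,0,2,0,0,0,0,0,0,0,0,0,0,0,0,0,0,0,0,0]
Step 9: insert ssw at [6, 11] -> counters=[2,0,2,0,0,0,1,0,0,0,0,1,0,0,0,0,0,0,0,0]
Step 10: insert lf at [2, 17] -> counters=[2,0,3,0,0,0,1,0,0,0,0,1,0,0,0,0,0,1,0,0]
Step 11: insert bt at [0, 2] -> counters=[3,0,4,0,0,0,1,0,0,0,0,1,0,0,0,0,0,1,0,0]
Step 12: delete bt at [0, 2] -> counters=[2,0,3,0,0,0,1,0,0,0,0,1,0,0,0,0,0,1,0,0]
Step 13: insert ssw at [6, 11] -> counters=[2,0,3,0,0,0,2,0,0,0,0,2,0,0,0,0,0,1,0,0]
Step 14: delete bt at [0, 2] -> counters=[1,0,2,0,0,0,2,0,0,0,0,2,0,0,0,0,0,1,0,0]
Step 15: delete ssw at [6, 11] -> counters=[1,0,2,0,0,0,1,0,0,0,0,1,0,0,0,0,0,1,0,0]
Step 16: insert lf at [2, 17] -> counters=[1,0,3,0,0,0,1,0,0,0,0,1,0,0,0,0,0,2,0,0]
Step 17: delete ssw at [6, 11] -> counters=[1,0,3,0,0,0,0,0,0,0,0,0,0,0,0,0,0,2,0,0]
Step 18: delete bt at [0, 2] -> counters=[0,0,2,0,0,0,0,0,0,0,0,0,0,0,0,0,0,2,0,0]
Step 19: delete lf at [2, 17] -> counters=[0,0,1,0,0,0,0,0,0,0,0,0,0,0,0,0,0,1,0,0]
Step 20: insert lf at [2, 17] -> counters=[0,0,2,0,0,0,0,0,0,0,0,0,0,0,0,0,0,2,0,0]
Step 21: delete lf at [2, 17] -> counters=[0,0,1,0,0,0,0,0,0,0,0,0,0,0,0,0,0,1,0,0]
Step 22: delete lf at [2, 17] -> counters=[0,0,0,0,0,0,0,0,0,0,0,0,0,0,0,0,0,0,0,0]
Step 23: insert lf at [2, 17] -> counters=[0,0,1,0,0,0,0,0,0,0,0,0,0,0,0,0,0,1,0,0]
Step 24: insert ssw at [6, 11] -> counters=[0,0,1,0,0,0,1,0,0,0,0,1,0,0,0,0,0,1,0,0]
Step 25: insert bt at [0, 2] -> counters=[1,0,2,0,0,0,1,0,0,0,0,1,0,0,0,0,0,1,0,0]
Step 26: insert ssw at [6, 11] -> counters=[1,0,2,0,0,0,2,0,0,0,0,2,0,0,0,0,0,1,0,0]
Step 27: delete lf at [2, 17] -> counters=[1,0,1,0,0,0,2,0,0,0,0,2,0,0,0,0,0,0,0,0]
Step 28: delete ssw at [6, 11] -> counters=[1,0,1,0,0,0,1,0,0,0,0,1,0,0,0,0,0,0,0,0]
Step 29: insert lf at [2, 17] -> counters=[1,0,2,0,0,0,1,0,0,0,0,1,0,0,0,0,0,1,0,0]
Final counters=[1,0,2,0,0,0,1,0,0,0,0,1,0,0,0,0,0,1,0,0] -> 5 nonzero

Answer: 5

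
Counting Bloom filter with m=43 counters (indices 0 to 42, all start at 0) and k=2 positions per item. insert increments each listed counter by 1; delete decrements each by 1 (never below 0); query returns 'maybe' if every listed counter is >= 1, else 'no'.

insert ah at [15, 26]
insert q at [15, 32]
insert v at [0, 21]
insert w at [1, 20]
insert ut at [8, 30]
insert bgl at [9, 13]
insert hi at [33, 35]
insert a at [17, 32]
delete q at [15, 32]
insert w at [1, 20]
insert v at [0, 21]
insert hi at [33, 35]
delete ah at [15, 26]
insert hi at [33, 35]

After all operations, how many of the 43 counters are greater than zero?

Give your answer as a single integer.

Answer: 12

Derivation:
Step 1: insert ah at [15, 26] -> counters=[0,0,0,0,0,0,0,0,0,0,0,0,0,0,0,1,0,0,0,0,0,0,0,0,0,0,1,0,0,0,0,0,0,0,0,0,0,0,0,0,0,0,0]
Step 2: insert q at [15, 32] -> counters=[0,0,0,0,0,0,0,0,0,0,0,0,0,0,0,2,0,0,0,0,0,0,0,0,0,0,1,0,0,0,0,0,1,0,0,0,0,0,0,0,0,0,0]
Step 3: insert v at [0, 21] -> counters=[1,0,0,0,0,0,0,0,0,0,0,0,0,0,0,2,0,0,0,0,0,1,0,0,0,0,1,0,0,0,0,0,1,0,0,0,0,0,0,0,0,0,0]
Step 4: insert w at [1, 20] -> counters=[1,1,0,0,0,0,0,0,0,0,0,0,0,0,0,2,0,0,0,0,1,1,0,0,0,0,1,0,0,0,0,0,1,0,0,0,0,0,0,0,0,0,0]
Step 5: insert ut at [8, 30] -> counters=[1,1,0,0,0,0,0,0,1,0,0,0,0,0,0,2,0,0,0,0,1,1,0,0,0,0,1,0,0,0,1,0,1,0,0,0,0,0,0,0,0,0,0]
Step 6: insert bgl at [9, 13] -> counters=[1,1,0,0,0,0,0,0,1,1,0,0,0,1,0,2,0,0,0,0,1,1,0,0,0,0,1,0,0,0,1,0,1,0,0,0,0,0,0,0,0,0,0]
Step 7: insert hi at [33, 35] -> counters=[1,1,0,0,0,0,0,0,1,1,0,0,0,1,0,2,0,0,0,0,1,1,0,0,0,0,1,0,0,0,1,0,1,1,0,1,0,0,0,0,0,0,0]
Step 8: insert a at [17, 32] -> counters=[1,1,0,0,0,0,0,0,1,1,0,0,0,1,0,2,0,1,0,0,1,1,0,0,0,0,1,0,0,0,1,0,2,1,0,1,0,0,0,0,0,0,0]
Step 9: delete q at [15, 32] -> counters=[1,1,0,0,0,0,0,0,1,1,0,0,0,1,0,1,0,1,0,0,1,1,0,0,0,0,1,0,0,0,1,0,1,1,0,1,0,0,0,0,0,0,0]
Step 10: insert w at [1, 20] -> counters=[1,2,0,0,0,0,0,0,1,1,0,0,0,1,0,1,0,1,0,0,2,1,0,0,0,0,1,0,0,0,1,0,1,1,0,1,0,0,0,0,0,0,0]
Step 11: insert v at [0, 21] -> counters=[2,2,0,0,0,0,0,0,1,1,0,0,0,1,0,1,0,1,0,0,2,2,0,0,0,0,1,0,0,0,1,0,1,1,0,1,0,0,0,0,0,0,0]
Step 12: insert hi at [33, 35] -> counters=[2,2,0,0,0,0,0,0,1,1,0,0,0,1,0,1,0,1,0,0,2,2,0,0,0,0,1,0,0,0,1,0,1,2,0,2,0,0,0,0,0,0,0]
Step 13: delete ah at [15, 26] -> counters=[2,2,0,0,0,0,0,0,1,1,0,0,0,1,0,0,0,1,0,0,2,2,0,0,0,0,0,0,0,0,1,0,1,2,0,2,0,0,0,0,0,0,0]
Step 14: insert hi at [33, 35] -> counters=[2,2,0,0,0,0,0,0,1,1,0,0,0,1,0,0,0,1,0,0,2,2,0,0,0,0,0,0,0,0,1,0,1,3,0,3,0,0,0,0,0,0,0]
Final counters=[2,2,0,0,0,0,0,0,1,1,0,0,0,1,0,0,0,1,0,0,2,2,0,0,0,0,0,0,0,0,1,0,1,3,0,3,0,0,0,0,0,0,0] -> 12 nonzero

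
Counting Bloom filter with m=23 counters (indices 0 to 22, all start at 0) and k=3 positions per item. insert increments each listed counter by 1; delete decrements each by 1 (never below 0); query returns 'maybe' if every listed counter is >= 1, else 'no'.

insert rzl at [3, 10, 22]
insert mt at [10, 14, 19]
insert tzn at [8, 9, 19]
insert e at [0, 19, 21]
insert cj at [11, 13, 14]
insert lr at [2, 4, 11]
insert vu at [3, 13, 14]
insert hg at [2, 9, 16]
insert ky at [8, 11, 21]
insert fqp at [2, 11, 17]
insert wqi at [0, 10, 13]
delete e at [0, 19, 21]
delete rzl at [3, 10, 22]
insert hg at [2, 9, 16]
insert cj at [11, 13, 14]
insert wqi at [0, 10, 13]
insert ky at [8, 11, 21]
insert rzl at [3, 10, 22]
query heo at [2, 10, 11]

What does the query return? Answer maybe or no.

Answer: maybe

Derivation:
Step 1: insert rzl at [3, 10, 22] -> counters=[0,0,0,1,0,0,0,0,0,0,1,0,0,0,0,0,0,0,0,0,0,0,1]
Step 2: insert mt at [10, 14, 19] -> counters=[0,0,0,1,0,0,0,0,0,0,2,0,0,0,1,0,0,0,0,1,0,0,1]
Step 3: insert tzn at [8, 9, 19] -> counters=[0,0,0,1,0,0,0,0,1,1,2,0,0,0,1,0,0,0,0,2,0,0,1]
Step 4: insert e at [0, 19, 21] -> counters=[1,0,0,1,0,0,0,0,1,1,2,0,0,0,1,0,0,0,0,3,0,1,1]
Step 5: insert cj at [11, 13, 14] -> counters=[1,0,0,1,0,0,0,0,1,1,2,1,0,1,2,0,0,0,0,3,0,1,1]
Step 6: insert lr at [2, 4, 11] -> counters=[1,0,1,1,1,0,0,0,1,1,2,2,0,1,2,0,0,0,0,3,0,1,1]
Step 7: insert vu at [3, 13, 14] -> counters=[1,0,1,2,1,0,0,0,1,1,2,2,0,2,3,0,0,0,0,3,0,1,1]
Step 8: insert hg at [2, 9, 16] -> counters=[1,0,2,2,1,0,0,0,1,2,2,2,0,2,3,0,1,0,0,3,0,1,1]
Step 9: insert ky at [8, 11, 21] -> counters=[1,0,2,2,1,0,0,0,2,2,2,3,0,2,3,0,1,0,0,3,0,2,1]
Step 10: insert fqp at [2, 11, 17] -> counters=[1,0,3,2,1,0,0,0,2,2,2,4,0,2,3,0,1,1,0,3,0,2,1]
Step 11: insert wqi at [0, 10, 13] -> counters=[2,0,3,2,1,0,0,0,2,2,3,4,0,3,3,0,1,1,0,3,0,2,1]
Step 12: delete e at [0, 19, 21] -> counters=[1,0,3,2,1,0,0,0,2,2,3,4,0,3,3,0,1,1,0,2,0,1,1]
Step 13: delete rzl at [3, 10, 22] -> counters=[1,0,3,1,1,0,0,0,2,2,2,4,0,3,3,0,1,1,0,2,0,1,0]
Step 14: insert hg at [2, 9, 16] -> counters=[1,0,4,1,1,0,0,0,2,3,2,4,0,3,3,0,2,1,0,2,0,1,0]
Step 15: insert cj at [11, 13, 14] -> counters=[1,0,4,1,1,0,0,0,2,3,2,5,0,4,4,0,2,1,0,2,0,1,0]
Step 16: insert wqi at [0, 10, 13] -> counters=[2,0,4,1,1,0,0,0,2,3,3,5,0,5,4,0,2,1,0,2,0,1,0]
Step 17: insert ky at [8, 11, 21] -> counters=[2,0,4,1,1,0,0,0,3,3,3,6,0,5,4,0,2,1,0,2,0,2,0]
Step 18: insert rzl at [3, 10, 22] -> counters=[2,0,4,2,1,0,0,0,3,3,4,6,0,5,4,0,2,1,0,2,0,2,1]
Query heo: check counters[2]=4 counters[10]=4 counters[11]=6 -> maybe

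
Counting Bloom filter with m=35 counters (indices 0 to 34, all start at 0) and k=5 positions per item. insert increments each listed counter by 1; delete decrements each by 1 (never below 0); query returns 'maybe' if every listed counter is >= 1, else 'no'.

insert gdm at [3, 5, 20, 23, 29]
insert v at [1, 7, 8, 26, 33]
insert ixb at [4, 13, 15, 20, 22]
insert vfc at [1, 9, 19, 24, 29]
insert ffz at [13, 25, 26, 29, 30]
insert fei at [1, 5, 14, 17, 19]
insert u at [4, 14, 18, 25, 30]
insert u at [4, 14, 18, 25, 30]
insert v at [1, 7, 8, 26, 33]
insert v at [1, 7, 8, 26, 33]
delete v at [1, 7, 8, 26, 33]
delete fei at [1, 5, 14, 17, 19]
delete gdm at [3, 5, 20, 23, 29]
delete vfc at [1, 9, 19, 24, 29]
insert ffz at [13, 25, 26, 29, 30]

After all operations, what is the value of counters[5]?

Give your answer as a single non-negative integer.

Step 1: insert gdm at [3, 5, 20, 23, 29] -> counters=[0,0,0,1,0,1,0,0,0,0,0,0,0,0,0,0,0,0,0,0,1,0,0,1,0,0,0,0,0,1,0,0,0,0,0]
Step 2: insert v at [1, 7, 8, 26, 33] -> counters=[0,1,0,1,0,1,0,1,1,0,0,0,0,0,0,0,0,0,0,0,1,0,0,1,0,0,1,0,0,1,0,0,0,1,0]
Step 3: insert ixb at [4, 13, 15, 20, 22] -> counters=[0,1,0,1,1,1,0,1,1,0,0,0,0,1,0,1,0,0,0,0,2,0,1,1,0,0,1,0,0,1,0,0,0,1,0]
Step 4: insert vfc at [1, 9, 19, 24, 29] -> counters=[0,2,0,1,1,1,0,1,1,1,0,0,0,1,0,1,0,0,0,1,2,0,1,1,1,0,1,0,0,2,0,0,0,1,0]
Step 5: insert ffz at [13, 25, 26, 29, 30] -> counters=[0,2,0,1,1,1,0,1,1,1,0,0,0,2,0,1,0,0,0,1,2,0,1,1,1,1,2,0,0,3,1,0,0,1,0]
Step 6: insert fei at [1, 5, 14, 17, 19] -> counters=[0,3,0,1,1,2,0,1,1,1,0,0,0,2,1,1,0,1,0,2,2,0,1,1,1,1,2,0,0,3,1,0,0,1,0]
Step 7: insert u at [4, 14, 18, 25, 30] -> counters=[0,3,0,1,2,2,0,1,1,1,0,0,0,2,2,1,0,1,1,2,2,0,1,1,1,2,2,0,0,3,2,0,0,1,0]
Step 8: insert u at [4, 14, 18, 25, 30] -> counters=[0,3,0,1,3,2,0,1,1,1,0,0,0,2,3,1,0,1,2,2,2,0,1,1,1,3,2,0,0,3,3,0,0,1,0]
Step 9: insert v at [1, 7, 8, 26, 33] -> counters=[0,4,0,1,3,2,0,2,2,1,0,0,0,2,3,1,0,1,2,2,2,0,1,1,1,3,3,0,0,3,3,0,0,2,0]
Step 10: insert v at [1, 7, 8, 26, 33] -> counters=[0,5,0,1,3,2,0,3,3,1,0,0,0,2,3,1,0,1,2,2,2,0,1,1,1,3,4,0,0,3,3,0,0,3,0]
Step 11: delete v at [1, 7, 8, 26, 33] -> counters=[0,4,0,1,3,2,0,2,2,1,0,0,0,2,3,1,0,1,2,2,2,0,1,1,1,3,3,0,0,3,3,0,0,2,0]
Step 12: delete fei at [1, 5, 14, 17, 19] -> counters=[0,3,0,1,3,1,0,2,2,1,0,0,0,2,2,1,0,0,2,1,2,0,1,1,1,3,3,0,0,3,3,0,0,2,0]
Step 13: delete gdm at [3, 5, 20, 23, 29] -> counters=[0,3,0,0,3,0,0,2,2,1,0,0,0,2,2,1,0,0,2,1,1,0,1,0,1,3,3,0,0,2,3,0,0,2,0]
Step 14: delete vfc at [1, 9, 19, 24, 29] -> counters=[0,2,0,0,3,0,0,2,2,0,0,0,0,2,2,1,0,0,2,0,1,0,1,0,0,3,3,0,0,1,3,0,0,2,0]
Step 15: insert ffz at [13, 25, 26, 29, 30] -> counters=[0,2,0,0,3,0,0,2,2,0,0,0,0,3,2,1,0,0,2,0,1,0,1,0,0,4,4,0,0,2,4,0,0,2,0]
Final counters=[0,2,0,0,3,0,0,2,2,0,0,0,0,3,2,1,0,0,2,0,1,0,1,0,0,4,4,0,0,2,4,0,0,2,0] -> counters[5]=0

Answer: 0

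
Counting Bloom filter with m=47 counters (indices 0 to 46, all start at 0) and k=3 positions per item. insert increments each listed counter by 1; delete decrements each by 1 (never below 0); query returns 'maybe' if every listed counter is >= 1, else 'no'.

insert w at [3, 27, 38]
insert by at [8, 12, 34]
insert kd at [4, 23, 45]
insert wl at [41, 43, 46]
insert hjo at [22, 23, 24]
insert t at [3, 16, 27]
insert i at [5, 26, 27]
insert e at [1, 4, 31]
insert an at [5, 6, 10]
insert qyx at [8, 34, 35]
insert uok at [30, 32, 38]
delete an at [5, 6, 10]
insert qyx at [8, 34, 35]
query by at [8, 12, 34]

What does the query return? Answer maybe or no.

Step 1: insert w at [3, 27, 38] -> counters=[0,0,0,1,0,0,0,0,0,0,0,0,0,0,0,0,0,0,0,0,0,0,0,0,0,0,0,1,0,0,0,0,0,0,0,0,0,0,1,0,0,0,0,0,0,0,0]
Step 2: insert by at [8, 12, 34] -> counters=[0,0,0,1,0,0,0,0,1,0,0,0,1,0,0,0,0,0,0,0,0,0,0,0,0,0,0,1,0,0,0,0,0,0,1,0,0,0,1,0,0,0,0,0,0,0,0]
Step 3: insert kd at [4, 23, 45] -> counters=[0,0,0,1,1,0,0,0,1,0,0,0,1,0,0,0,0,0,0,0,0,0,0,1,0,0,0,1,0,0,0,0,0,0,1,0,0,0,1,0,0,0,0,0,0,1,0]
Step 4: insert wl at [41, 43, 46] -> counters=[0,0,0,1,1,0,0,0,1,0,0,0,1,0,0,0,0,0,0,0,0,0,0,1,0,0,0,1,0,0,0,0,0,0,1,0,0,0,1,0,0,1,0,1,0,1,1]
Step 5: insert hjo at [22, 23, 24] -> counters=[0,0,0,1,1,0,0,0,1,0,0,0,1,0,0,0,0,0,0,0,0,0,1,2,1,0,0,1,0,0,0,0,0,0,1,0,0,0,1,0,0,1,0,1,0,1,1]
Step 6: insert t at [3, 16, 27] -> counters=[0,0,0,2,1,0,0,0,1,0,0,0,1,0,0,0,1,0,0,0,0,0,1,2,1,0,0,2,0,0,0,0,0,0,1,0,0,0,1,0,0,1,0,1,0,1,1]
Step 7: insert i at [5, 26, 27] -> counters=[0,0,0,2,1,1,0,0,1,0,0,0,1,0,0,0,1,0,0,0,0,0,1,2,1,0,1,3,0,0,0,0,0,0,1,0,0,0,1,0,0,1,0,1,0,1,1]
Step 8: insert e at [1, 4, 31] -> counters=[0,1,0,2,2,1,0,0,1,0,0,0,1,0,0,0,1,0,0,0,0,0,1,2,1,0,1,3,0,0,0,1,0,0,1,0,0,0,1,0,0,1,0,1,0,1,1]
Step 9: insert an at [5, 6, 10] -> counters=[0,1,0,2,2,2,1,0,1,0,1,0,1,0,0,0,1,0,0,0,0,0,1,2,1,0,1,3,0,0,0,1,0,0,1,0,0,0,1,0,0,1,0,1,0,1,1]
Step 10: insert qyx at [8, 34, 35] -> counters=[0,1,0,2,2,2,1,0,2,0,1,0,1,0,0,0,1,0,0,0,0,0,1,2,1,0,1,3,0,0,0,1,0,0,2,1,0,0,1,0,0,1,0,1,0,1,1]
Step 11: insert uok at [30, 32, 38] -> counters=[0,1,0,2,2,2,1,0,2,0,1,0,1,0,0,0,1,0,0,0,0,0,1,2,1,0,1,3,0,0,1,1,1,0,2,1,0,0,2,0,0,1,0,1,0,1,1]
Step 12: delete an at [5, 6, 10] -> counters=[0,1,0,2,2,1,0,0,2,0,0,0,1,0,0,0,1,0,0,0,0,0,1,2,1,0,1,3,0,0,1,1,1,0,2,1,0,0,2,0,0,1,0,1,0,1,1]
Step 13: insert qyx at [8, 34, 35] -> counters=[0,1,0,2,2,1,0,0,3,0,0,0,1,0,0,0,1,0,0,0,0,0,1,2,1,0,1,3,0,0,1,1,1,0,3,2,0,0,2,0,0,1,0,1,0,1,1]
Query by: check counters[8]=3 counters[12]=1 counters[34]=3 -> maybe

Answer: maybe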